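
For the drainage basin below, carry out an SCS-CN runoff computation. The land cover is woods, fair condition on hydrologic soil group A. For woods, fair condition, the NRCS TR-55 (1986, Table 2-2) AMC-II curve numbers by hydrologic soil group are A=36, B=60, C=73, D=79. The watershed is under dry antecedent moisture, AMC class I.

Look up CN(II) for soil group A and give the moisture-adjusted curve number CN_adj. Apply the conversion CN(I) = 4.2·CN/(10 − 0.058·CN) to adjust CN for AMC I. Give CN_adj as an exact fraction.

CN_adj = 18900/989 ≈ 19.110

NRCS table: woods, fair condition, soil group A → CN(II) = 36
CN(I) from CN(II)=36: (4.2·36)/(10 − 0.058·36) = 18900/989 ≈ 19.110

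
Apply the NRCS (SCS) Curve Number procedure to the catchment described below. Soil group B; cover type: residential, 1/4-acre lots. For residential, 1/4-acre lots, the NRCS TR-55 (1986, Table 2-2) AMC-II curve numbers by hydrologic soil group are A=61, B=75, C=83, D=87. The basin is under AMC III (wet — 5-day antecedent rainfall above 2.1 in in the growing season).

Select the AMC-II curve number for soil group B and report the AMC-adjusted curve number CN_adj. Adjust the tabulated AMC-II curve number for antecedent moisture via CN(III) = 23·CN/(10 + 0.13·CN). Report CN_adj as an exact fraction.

CN_adj = 6900/79 ≈ 87.342

NRCS table: residential, 1/4-acre lots, soil group B → CN(II) = 75
CN(III) from CN(II)=75: (23·75)/(10 + 0.13·75) = 6900/79 ≈ 87.342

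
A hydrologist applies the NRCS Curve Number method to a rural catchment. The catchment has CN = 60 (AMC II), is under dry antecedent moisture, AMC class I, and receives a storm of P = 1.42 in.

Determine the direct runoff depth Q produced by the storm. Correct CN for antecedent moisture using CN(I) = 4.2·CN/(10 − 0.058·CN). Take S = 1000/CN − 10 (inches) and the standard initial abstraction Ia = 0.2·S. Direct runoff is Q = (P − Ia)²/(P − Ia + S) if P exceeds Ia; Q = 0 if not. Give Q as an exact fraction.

Adjust CN=60 to AMC I: 4.2·60/(10 − 0.058·60) → 252 ÷ (163/25) = 6300/163 ≈ 38.650
Retention S: 1000/CN − 10 with CN=38.650 → S = 1000/63 ≈ 15.873 in
Ia = 0.2S: 0.2·15.873 = 3.175 in (exactly 200/63)
P = 1.420 ≤ Ia = 3.175 in: entire storm abstracted, Q = 0.

Q = 0 in ≈ 0.000 in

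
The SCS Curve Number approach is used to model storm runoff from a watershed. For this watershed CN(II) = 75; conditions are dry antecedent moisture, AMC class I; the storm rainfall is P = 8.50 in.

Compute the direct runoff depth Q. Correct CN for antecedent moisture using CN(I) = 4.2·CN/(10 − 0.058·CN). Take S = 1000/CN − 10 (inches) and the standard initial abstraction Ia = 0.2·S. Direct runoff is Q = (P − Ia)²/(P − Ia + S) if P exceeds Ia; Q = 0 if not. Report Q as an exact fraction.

Dry (AMC I): CN(I) = 4.2·75/(10 − 0.058·75) = 315/(113/20) = 6300/113 ≈ 55.752
Max retention: S = 1000/(6300/113) − 10 = 500/63 in (≈ 7.937 in)
Ia = 0.2·(500/63) = 100/63 in ≈ 1.587 in
Excess rainfall: 8.500 − 1.587 = 6.913 in; P > Ia so Q > 0
Runoff Q = (P−Ia)²/(P−Ia+S) = (6.913)²/(6.913+7.937) = 758641/235746 ≈ 3.218 in

Q = 758641/235746 in ≈ 3.218 in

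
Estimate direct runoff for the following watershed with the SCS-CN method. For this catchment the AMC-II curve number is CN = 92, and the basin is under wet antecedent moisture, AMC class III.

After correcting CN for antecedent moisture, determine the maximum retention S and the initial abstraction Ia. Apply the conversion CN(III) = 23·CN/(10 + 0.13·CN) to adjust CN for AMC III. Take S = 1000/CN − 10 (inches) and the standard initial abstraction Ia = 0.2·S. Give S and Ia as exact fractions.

S = 200/529 in ≈ 0.378 in; Ia = 40/529 in ≈ 0.076 in

CN(III) from CN(II)=92: (23·92)/(10 + 0.13·92) = 52900/549 ≈ 96.357
Max retention: S = 1000/(52900/549) − 10 = 200/529 in (≈ 0.378 in)
Ia = 0.2S: 0.2·0.378 = 0.076 in (exactly 40/529)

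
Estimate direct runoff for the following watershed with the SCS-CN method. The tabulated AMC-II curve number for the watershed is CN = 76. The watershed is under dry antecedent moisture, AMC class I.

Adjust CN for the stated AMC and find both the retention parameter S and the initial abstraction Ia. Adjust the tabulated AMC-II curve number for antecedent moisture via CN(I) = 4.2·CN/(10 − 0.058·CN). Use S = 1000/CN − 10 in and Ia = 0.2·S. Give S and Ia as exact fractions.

CN(I) from CN(II)=76: (4.2·76)/(10 − 0.058·76) = 13300/233 ≈ 57.082
Retention S: 1000/CN − 10 with CN=57.082 → S = 1000/133 ≈ 7.519 in
Initial abstraction Ia = S/5 = (1000/133)/5 = 200/133 ≈ 1.504 in

S = 1000/133 in ≈ 7.519 in; Ia = 200/133 in ≈ 1.504 in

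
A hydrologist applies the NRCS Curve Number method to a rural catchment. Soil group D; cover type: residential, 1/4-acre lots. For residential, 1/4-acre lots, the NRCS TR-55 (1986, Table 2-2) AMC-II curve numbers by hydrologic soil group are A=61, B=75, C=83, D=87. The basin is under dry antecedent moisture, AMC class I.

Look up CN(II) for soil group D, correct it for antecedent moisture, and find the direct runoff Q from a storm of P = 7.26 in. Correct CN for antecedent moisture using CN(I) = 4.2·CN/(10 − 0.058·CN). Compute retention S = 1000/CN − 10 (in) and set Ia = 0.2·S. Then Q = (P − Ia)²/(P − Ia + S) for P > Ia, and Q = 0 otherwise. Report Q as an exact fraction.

NRCS table: residential, 1/4-acre lots, soil group D → CN(II) = 87
Adjust CN=87 to AMC I: 4.2·87/(10 − 0.058·87) → (1827/5) ÷ (2477/500) = 182700/2477 ≈ 73.759
S = 1000/(182700/2477) − 10 = 6500/1827 in ≈ 3.558 in
Initial abstraction Ia = S/5 = (6500/1827)/5 = 1300/1827 ≈ 0.712 in
Since P=7.260 > Ia=0.712: effective rainfall P−Ia = 598201/91350 in
Q: (598201/91350)² ÷ (923201/91350) = 357844436401/84334411350 in (≈ 4.243 in)

Q = 357844436401/84334411350 in ≈ 4.243 in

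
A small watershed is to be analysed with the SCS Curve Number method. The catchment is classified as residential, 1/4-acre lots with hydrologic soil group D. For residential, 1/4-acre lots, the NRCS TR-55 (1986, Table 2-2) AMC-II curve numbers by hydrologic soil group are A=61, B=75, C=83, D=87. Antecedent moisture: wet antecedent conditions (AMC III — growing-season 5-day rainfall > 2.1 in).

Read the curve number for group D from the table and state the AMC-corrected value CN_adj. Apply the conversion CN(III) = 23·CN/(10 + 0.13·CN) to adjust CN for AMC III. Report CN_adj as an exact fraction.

NRCS table: residential, 1/4-acre lots, soil group D → CN(II) = 87
Adjust CN=87 to AMC III: 23·87/(10 + 0.13·87) → 2001 ÷ (2131/100) = 200100/2131 ≈ 93.900

CN_adj = 200100/2131 ≈ 93.900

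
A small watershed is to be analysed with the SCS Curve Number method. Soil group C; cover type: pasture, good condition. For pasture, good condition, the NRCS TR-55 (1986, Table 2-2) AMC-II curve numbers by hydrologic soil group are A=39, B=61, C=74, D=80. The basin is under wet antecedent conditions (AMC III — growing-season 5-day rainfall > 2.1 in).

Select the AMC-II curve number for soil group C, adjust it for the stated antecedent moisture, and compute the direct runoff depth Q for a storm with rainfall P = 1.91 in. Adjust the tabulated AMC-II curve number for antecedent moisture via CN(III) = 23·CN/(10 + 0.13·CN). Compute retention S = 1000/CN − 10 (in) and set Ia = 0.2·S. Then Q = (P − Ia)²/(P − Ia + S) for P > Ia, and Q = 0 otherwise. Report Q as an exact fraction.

NRCS table: pasture, good condition, soil group C → CN(II) = 74
Wet (AMC III): CN(III) = 23·74/(10 + 0.13·74) = 1702/(981/50) = 85100/981 ≈ 86.748
Retention S: 1000/CN − 10 with CN=86.748 → S = 1300/851 ≈ 1.528 in
Ia = 0.2S: 0.2·1.528 = 0.306 in (exactly 260/851)
P − Ia = 1.910 − 0.306 = 136541/85100 ≈ 1.604 in (> 0, runoff occurs)
Q = (136541/85100)²/((136541/85100) + 1300/851) = (18643444681/7242010000)/(266541/85100) = 18643444681/22682639100 in ≈ 0.822 in

Q = 18643444681/22682639100 in ≈ 0.822 in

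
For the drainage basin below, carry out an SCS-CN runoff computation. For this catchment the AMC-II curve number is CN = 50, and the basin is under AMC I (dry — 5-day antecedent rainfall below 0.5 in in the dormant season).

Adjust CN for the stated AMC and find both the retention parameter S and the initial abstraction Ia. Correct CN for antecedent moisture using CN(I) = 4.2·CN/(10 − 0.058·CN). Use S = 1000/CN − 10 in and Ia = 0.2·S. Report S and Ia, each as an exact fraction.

Dry (AMC I): CN(I) = 4.2·50/(10 − 0.058·50) = 210/(71/10) = 2100/71 ≈ 29.577
Max retention: S = 1000/(2100/71) − 10 = 500/21 in (≈ 23.810 in)
Ia = 0.2S: 0.2·23.810 = 4.762 in (exactly 100/21)

S = 500/21 in ≈ 23.810 in; Ia = 100/21 in ≈ 4.762 in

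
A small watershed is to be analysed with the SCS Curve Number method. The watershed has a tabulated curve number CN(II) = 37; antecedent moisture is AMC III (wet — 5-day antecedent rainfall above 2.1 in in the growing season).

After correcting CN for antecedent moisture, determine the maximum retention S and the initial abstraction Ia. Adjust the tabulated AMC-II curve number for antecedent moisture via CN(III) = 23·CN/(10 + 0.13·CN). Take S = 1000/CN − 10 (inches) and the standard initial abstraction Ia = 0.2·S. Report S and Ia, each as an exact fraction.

S = 6300/851 in ≈ 7.403 in; Ia = 1260/851 in ≈ 1.481 in

CN(III) from CN(II)=37: (23·37)/(10 + 0.13·37) = 85100/1481 ≈ 57.461
S = 1000/(85100/1481) − 10 = 6300/851 in ≈ 7.403 in
Initial abstraction Ia = S/5 = (6300/851)/5 = 1260/851 ≈ 1.481 in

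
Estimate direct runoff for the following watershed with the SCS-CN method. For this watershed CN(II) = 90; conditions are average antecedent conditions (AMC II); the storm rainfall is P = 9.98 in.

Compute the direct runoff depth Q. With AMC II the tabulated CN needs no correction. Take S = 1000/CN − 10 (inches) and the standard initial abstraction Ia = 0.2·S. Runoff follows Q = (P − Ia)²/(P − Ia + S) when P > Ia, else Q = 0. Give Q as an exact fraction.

CN(II) = 90; AMC II needs no correction.
Retention S: 1000/CN − 10 with CN=90.000 → S = 10/9 ≈ 1.111 in
Ia = 0.2·(10/9) = 2/9 in ≈ 0.222 in
Since P=9.980 > Ia=0.222: effective rainfall P−Ia = 4391/450 in
Q: (4391/450)² ÷ (4891/450) = 19280881/2200950 in (≈ 8.760 in)

Q = 19280881/2200950 in ≈ 8.760 in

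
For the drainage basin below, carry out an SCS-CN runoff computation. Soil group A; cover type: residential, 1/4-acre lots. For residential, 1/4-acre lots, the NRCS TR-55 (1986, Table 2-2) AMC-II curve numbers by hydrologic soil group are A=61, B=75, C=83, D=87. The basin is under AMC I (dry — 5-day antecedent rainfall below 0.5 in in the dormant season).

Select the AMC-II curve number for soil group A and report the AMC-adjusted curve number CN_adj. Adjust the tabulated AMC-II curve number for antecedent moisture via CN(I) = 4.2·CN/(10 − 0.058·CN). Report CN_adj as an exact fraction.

NRCS table: residential, 1/4-acre lots, soil group A → CN(II) = 61
CN(I) from CN(II)=61: (4.2·61)/(10 − 0.058·61) = 42700/1077 ≈ 39.647

CN_adj = 42700/1077 ≈ 39.647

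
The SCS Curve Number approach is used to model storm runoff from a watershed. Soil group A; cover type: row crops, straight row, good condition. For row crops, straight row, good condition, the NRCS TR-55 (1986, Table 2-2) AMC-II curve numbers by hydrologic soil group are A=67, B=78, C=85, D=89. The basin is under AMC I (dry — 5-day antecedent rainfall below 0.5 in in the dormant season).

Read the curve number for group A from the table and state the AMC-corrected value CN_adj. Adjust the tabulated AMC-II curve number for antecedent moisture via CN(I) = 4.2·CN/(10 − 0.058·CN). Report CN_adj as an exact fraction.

NRCS table: row crops, straight row, good condition, soil group A → CN(II) = 67
CN(I) from CN(II)=67: (4.2·67)/(10 − 0.058·67) = 46900/1019 ≈ 46.026

CN_adj = 46900/1019 ≈ 46.026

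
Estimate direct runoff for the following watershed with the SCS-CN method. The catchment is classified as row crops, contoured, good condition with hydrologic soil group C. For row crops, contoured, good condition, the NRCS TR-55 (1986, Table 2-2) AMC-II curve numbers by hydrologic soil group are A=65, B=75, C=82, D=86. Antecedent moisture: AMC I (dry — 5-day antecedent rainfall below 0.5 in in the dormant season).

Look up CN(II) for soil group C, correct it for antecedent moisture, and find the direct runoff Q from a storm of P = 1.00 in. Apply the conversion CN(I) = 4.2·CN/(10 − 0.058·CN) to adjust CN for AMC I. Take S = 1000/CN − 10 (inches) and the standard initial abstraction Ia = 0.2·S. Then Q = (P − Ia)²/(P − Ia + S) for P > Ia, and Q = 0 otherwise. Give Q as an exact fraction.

NRCS table: row crops, contoured, good condition, soil group C → CN(II) = 82
CN(I) from CN(II)=82: (4.2·82)/(10 − 0.058·82) = 28700/437 ≈ 65.675
Max retention: S = 1000/(28700/437) − 10 = 1500/287 in (≈ 5.226 in)
Ia = 0.2S: 0.2·5.226 = 1.045 in (exactly 300/287)
P = 1.000 ≤ Ia = 1.045 in: entire storm abstracted, Q = 0.

Q = 0 in ≈ 0.000 in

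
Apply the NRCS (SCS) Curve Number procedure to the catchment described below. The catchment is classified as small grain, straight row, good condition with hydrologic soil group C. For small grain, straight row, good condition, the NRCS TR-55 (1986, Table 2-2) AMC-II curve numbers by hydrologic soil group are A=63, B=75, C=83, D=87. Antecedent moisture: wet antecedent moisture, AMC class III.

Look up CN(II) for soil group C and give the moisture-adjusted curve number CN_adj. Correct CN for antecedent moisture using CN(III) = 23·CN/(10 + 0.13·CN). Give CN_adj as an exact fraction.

CN_adj = 190900/2079 ≈ 91.823

NRCS table: small grain, straight row, good condition, soil group C → CN(II) = 83
CN(III) from CN(II)=83: (23·83)/(10 + 0.13·83) = 190900/2079 ≈ 91.823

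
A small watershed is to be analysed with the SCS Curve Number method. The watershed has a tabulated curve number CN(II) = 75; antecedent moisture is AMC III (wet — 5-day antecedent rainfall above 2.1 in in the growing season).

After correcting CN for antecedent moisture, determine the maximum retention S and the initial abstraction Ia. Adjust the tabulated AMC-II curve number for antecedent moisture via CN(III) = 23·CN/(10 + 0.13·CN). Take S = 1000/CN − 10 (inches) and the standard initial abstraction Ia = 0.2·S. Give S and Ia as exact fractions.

CN(III) from CN(II)=75: (23·75)/(10 + 0.13·75) = 6900/79 ≈ 87.342
S = 1000/(6900/79) − 10 = 100/69 in ≈ 1.449 in
Ia = 0.2·(100/69) = 20/69 in ≈ 0.290 in

S = 100/69 in ≈ 1.449 in; Ia = 20/69 in ≈ 0.290 in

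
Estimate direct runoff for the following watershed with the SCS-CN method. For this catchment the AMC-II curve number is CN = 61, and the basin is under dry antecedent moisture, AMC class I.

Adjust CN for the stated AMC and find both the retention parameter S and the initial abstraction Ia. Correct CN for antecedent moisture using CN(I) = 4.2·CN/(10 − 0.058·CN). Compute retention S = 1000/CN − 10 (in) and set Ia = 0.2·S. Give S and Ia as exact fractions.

Adjust CN=61 to AMC I: 4.2·61/(10 − 0.058·61) → (1281/5) ÷ (3231/500) = 42700/1077 ≈ 39.647
Retention S: 1000/CN − 10 with CN=39.647 → S = 6500/427 ≈ 15.222 in
Ia = 0.2S: 0.2·15.222 = 3.044 in (exactly 1300/427)

S = 6500/427 in ≈ 15.222 in; Ia = 1300/427 in ≈ 3.044 in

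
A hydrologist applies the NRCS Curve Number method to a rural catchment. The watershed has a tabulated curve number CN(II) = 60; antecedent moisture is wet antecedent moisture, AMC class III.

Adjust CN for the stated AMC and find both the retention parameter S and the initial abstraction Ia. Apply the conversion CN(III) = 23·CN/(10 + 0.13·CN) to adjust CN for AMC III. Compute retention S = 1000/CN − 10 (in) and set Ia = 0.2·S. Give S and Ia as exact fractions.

S = 200/69 in ≈ 2.899 in; Ia = 40/69 in ≈ 0.580 in

CN(III) from CN(II)=60: (23·60)/(10 + 0.13·60) = 6900/89 ≈ 77.528
S = 1000/(6900/89) − 10 = 200/69 in ≈ 2.899 in
Initial abstraction Ia = S/5 = (200/69)/5 = 40/69 ≈ 0.580 in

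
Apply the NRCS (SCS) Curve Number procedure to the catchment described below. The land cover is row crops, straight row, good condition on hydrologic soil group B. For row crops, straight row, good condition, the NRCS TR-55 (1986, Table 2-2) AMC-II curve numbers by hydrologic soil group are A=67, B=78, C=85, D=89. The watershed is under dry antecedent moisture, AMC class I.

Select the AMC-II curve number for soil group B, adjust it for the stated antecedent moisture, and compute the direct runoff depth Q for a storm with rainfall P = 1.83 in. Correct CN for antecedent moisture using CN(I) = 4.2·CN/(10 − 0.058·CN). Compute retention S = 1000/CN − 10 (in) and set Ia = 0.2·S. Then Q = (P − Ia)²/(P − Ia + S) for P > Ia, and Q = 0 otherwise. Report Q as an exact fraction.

NRCS table: row crops, straight row, good condition, soil group B → CN(II) = 78
CN(I) from CN(II)=78: (4.2·78)/(10 − 0.058·78) = 81900/1369 ≈ 59.825
Max retention: S = 1000/(81900/1369) − 10 = 5500/819 in (≈ 6.716 in)
Ia = 0.2S: 0.2·6.716 = 1.343 in (exactly 1100/819)
Excess rainfall: 1.830 − 1.343 = 0.487 in; P > Ia so Q > 0
Q: (39877/81900)² ÷ (589877/81900) = 1590175129/48310926300 in (≈ 0.033 in)

Q = 1590175129/48310926300 in ≈ 0.033 in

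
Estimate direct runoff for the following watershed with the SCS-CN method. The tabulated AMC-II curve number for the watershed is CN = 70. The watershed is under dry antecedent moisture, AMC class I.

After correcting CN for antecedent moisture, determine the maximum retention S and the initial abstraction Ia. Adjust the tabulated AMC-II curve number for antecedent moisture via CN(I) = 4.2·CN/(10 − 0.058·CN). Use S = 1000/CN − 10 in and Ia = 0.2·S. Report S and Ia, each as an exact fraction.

Adjust CN=70 to AMC I: 4.2·70/(10 − 0.058·70) → 294 ÷ (297/50) = 4900/99 ≈ 49.495
Max retention: S = 1000/(4900/99) − 10 = 500/49 in (≈ 10.204 in)
Ia = 0.2S: 0.2·10.204 = 2.041 in (exactly 100/49)

S = 500/49 in ≈ 10.204 in; Ia = 100/49 in ≈ 2.041 in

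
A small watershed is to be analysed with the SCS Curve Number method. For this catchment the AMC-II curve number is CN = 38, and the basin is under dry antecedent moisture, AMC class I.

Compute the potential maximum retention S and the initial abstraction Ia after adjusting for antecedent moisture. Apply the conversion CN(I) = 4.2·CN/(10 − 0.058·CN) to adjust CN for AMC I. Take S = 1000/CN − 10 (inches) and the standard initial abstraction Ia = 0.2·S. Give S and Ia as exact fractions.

Adjust CN=38 to AMC I: 4.2·38/(10 − 0.058·38) → (798/5) ÷ (1949/250) = 39900/1949 ≈ 20.472
S = 1000/(39900/1949) − 10 = 15500/399 in ≈ 38.847 in
Ia = 0.2·(15500/399) = 3100/399 in ≈ 7.769 in

S = 15500/399 in ≈ 38.847 in; Ia = 3100/399 in ≈ 7.769 in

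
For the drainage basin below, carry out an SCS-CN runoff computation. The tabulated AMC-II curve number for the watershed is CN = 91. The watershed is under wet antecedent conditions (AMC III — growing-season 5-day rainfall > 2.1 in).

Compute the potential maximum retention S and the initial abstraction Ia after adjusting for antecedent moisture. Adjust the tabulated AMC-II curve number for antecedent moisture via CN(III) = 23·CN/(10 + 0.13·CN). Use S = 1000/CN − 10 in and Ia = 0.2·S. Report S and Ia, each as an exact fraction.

CN(III) from CN(II)=91: (23·91)/(10 + 0.13·91) = 209300/2183 ≈ 95.877
Max retention: S = 1000/(209300/2183) − 10 = 900/2093 in (≈ 0.430 in)
Initial abstraction Ia = S/5 = (900/2093)/5 = 180/2093 ≈ 0.086 in

S = 900/2093 in ≈ 0.430 in; Ia = 180/2093 in ≈ 0.086 in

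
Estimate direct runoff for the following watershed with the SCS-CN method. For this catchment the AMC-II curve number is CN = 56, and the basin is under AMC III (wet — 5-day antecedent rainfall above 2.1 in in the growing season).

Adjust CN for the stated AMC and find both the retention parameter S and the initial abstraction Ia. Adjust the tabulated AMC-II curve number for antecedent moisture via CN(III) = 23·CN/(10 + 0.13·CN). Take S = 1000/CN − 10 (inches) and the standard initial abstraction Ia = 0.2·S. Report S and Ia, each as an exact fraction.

S = 550/161 in ≈ 3.416 in; Ia = 110/161 in ≈ 0.683 in

CN(III) from CN(II)=56: (23·56)/(10 + 0.13·56) = 4025/54 ≈ 74.537
Retention S: 1000/CN − 10 with CN=74.537 → S = 550/161 ≈ 3.416 in
Ia = 0.2·(550/161) = 110/161 in ≈ 0.683 in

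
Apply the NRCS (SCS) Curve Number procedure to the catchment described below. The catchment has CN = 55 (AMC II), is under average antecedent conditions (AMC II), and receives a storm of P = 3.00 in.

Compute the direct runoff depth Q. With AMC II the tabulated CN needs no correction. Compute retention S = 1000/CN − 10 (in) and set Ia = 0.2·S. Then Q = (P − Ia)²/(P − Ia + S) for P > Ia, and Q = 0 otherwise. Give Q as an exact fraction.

Average conditions: CN = 55 (no AMC adjustment).
S = 1000/55 − 10 = 90/11 in ≈ 8.182 in
Initial abstraction Ia = S/5 = (90/11)/5 = 18/11 ≈ 1.636 in
Excess rainfall: 3.000 − 1.636 = 1.364 in; P > Ia so Q > 0
Runoff Q = (P−Ia)²/(P−Ia+S) = (1.364)²/(1.364+8.182) = 15/77 ≈ 0.195 in

Q = 15/77 in ≈ 0.195 in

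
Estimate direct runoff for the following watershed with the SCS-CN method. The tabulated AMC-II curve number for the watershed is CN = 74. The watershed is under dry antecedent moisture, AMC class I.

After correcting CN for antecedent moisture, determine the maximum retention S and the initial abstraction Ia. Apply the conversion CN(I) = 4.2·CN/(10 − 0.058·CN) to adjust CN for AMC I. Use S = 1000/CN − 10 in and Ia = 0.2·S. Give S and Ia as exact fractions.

Dry (AMC I): CN(I) = 4.2·74/(10 − 0.058·74) = (1554/5)/(1427/250) = 77700/1427 ≈ 54.450
S = 1000/(77700/1427) − 10 = 6500/777 in ≈ 8.366 in
Ia = 0.2·(6500/777) = 1300/777 in ≈ 1.673 in

S = 6500/777 in ≈ 8.366 in; Ia = 1300/777 in ≈ 1.673 in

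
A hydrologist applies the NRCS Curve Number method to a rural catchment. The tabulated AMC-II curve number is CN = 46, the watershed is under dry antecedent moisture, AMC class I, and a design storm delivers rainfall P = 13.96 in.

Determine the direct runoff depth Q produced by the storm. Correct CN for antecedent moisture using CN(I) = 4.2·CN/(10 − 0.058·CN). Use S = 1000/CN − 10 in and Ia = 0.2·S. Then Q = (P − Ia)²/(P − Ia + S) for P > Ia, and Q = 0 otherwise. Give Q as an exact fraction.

Adjust CN=46 to AMC I: 4.2·46/(10 − 0.058·46) → (966/5) ÷ (1833/250) = 16100/611 ≈ 26.350
Retention S: 1000/CN − 10 with CN=26.350 → S = 4500/161 ≈ 27.950 in
Ia = 0.2·(4500/161) = 900/161 in ≈ 5.590 in
P − Ia = 13.960 − 5.590 = 33689/4025 ≈ 8.370 in (> 0, runoff occurs)
Q = (33689/4025)²/((33689/4025) + 4500/161) = (1134948721/16200625)/(146189/4025) = 1134948721/588410725 in ≈ 1.929 in

Q = 1134948721/588410725 in ≈ 1.929 in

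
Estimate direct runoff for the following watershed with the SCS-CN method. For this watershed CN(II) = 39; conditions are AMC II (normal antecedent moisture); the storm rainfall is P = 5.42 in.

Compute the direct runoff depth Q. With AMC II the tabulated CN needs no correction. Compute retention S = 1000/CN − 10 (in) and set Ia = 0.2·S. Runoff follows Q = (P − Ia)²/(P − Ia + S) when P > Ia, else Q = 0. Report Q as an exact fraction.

AMC II — tabulated CN = 39 applies directly.
Retention S: 1000/CN − 10 with CN=39.000 → S = 610/39 ≈ 15.641 in
Ia = 0.2·(610/39) = 122/39 in ≈ 3.128 in
Excess rainfall: 5.420 − 3.128 = 2.292 in; P > Ia so Q > 0
Q = (4469/1950)²/((4469/1950) + 610/39) = (19971961/3802500)/(34969/1950) = 19971961/68189550 in ≈ 0.293 in

Q = 19971961/68189550 in ≈ 0.293 in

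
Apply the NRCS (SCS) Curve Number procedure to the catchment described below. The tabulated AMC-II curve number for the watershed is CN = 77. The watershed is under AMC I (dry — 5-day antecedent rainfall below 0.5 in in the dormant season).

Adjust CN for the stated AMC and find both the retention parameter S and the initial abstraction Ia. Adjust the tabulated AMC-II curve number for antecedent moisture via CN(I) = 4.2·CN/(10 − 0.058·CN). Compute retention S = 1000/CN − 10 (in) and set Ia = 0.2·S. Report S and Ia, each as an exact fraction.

Dry (AMC I): CN(I) = 4.2·77/(10 − 0.058·77) = (1617/5)/(2767/500) = 161700/2767 ≈ 58.439
Retention S: 1000/CN − 10 with CN=58.439 → S = 11500/1617 ≈ 7.112 in
Ia = 0.2·(11500/1617) = 2300/1617 in ≈ 1.422 in

S = 11500/1617 in ≈ 7.112 in; Ia = 2300/1617 in ≈ 1.422 in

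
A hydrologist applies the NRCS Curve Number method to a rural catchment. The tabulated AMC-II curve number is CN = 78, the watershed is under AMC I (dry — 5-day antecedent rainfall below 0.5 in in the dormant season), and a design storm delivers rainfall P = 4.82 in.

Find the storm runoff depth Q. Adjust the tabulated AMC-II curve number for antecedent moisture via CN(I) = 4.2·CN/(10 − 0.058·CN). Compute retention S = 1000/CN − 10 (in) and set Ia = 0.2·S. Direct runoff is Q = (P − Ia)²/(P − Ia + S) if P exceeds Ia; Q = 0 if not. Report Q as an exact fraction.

Q = 20271779641/17091670050 in ≈ 1.186 in

CN(I) from CN(II)=78: (4.2·78)/(10 − 0.058·78) = 81900/1369 ≈ 59.825
S = 1000/(81900/1369) − 10 = 5500/819 in ≈ 6.716 in
Ia = 0.2·(5500/819) = 1100/819 in ≈ 1.343 in
Since P=4.820 > Ia=1.343: effective rainfall P−Ia = 142379/40950 in
Q: (142379/40950)² ÷ (417379/40950) = 20271779641/17091670050 in (≈ 1.186 in)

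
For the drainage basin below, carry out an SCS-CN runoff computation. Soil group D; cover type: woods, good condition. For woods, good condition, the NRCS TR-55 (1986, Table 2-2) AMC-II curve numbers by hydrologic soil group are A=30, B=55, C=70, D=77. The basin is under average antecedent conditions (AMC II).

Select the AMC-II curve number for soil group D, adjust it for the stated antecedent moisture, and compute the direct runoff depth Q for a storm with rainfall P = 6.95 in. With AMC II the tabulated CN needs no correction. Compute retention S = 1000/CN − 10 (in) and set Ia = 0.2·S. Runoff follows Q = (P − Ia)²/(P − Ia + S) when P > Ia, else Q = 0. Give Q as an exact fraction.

Q = 95707089/22149820 in ≈ 4.321 in

NRCS table: woods, good condition, soil group D → CN(II) = 77
AMC II — tabulated CN = 77 applies directly.
S = 1000/77 − 10 = 230/77 in ≈ 2.987 in
Ia = 0.2S: 0.2·2.987 = 0.597 in (exactly 46/77)
Excess rainfall: 6.950 − 0.597 = 6.353 in; P > Ia so Q > 0
Runoff Q = (P−Ia)²/(P−Ia+S) = (6.353)²/(6.353+2.987) = 95707089/22149820 ≈ 4.321 in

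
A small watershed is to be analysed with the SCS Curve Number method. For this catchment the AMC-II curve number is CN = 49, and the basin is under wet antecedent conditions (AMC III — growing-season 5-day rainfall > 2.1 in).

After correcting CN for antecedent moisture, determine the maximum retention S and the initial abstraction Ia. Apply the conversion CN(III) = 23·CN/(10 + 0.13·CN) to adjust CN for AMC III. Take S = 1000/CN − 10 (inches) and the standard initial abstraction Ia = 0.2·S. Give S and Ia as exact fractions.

Adjust CN=49 to AMC III: 23·49/(10 + 0.13·49) → 1127 ÷ (1637/100) = 112700/1637 ≈ 68.845
Max retention: S = 1000/(112700/1637) − 10 = 5100/1127 in (≈ 4.525 in)
Initial abstraction Ia = S/5 = (5100/1127)/5 = 1020/1127 ≈ 0.905 in

S = 5100/1127 in ≈ 4.525 in; Ia = 1020/1127 in ≈ 0.905 in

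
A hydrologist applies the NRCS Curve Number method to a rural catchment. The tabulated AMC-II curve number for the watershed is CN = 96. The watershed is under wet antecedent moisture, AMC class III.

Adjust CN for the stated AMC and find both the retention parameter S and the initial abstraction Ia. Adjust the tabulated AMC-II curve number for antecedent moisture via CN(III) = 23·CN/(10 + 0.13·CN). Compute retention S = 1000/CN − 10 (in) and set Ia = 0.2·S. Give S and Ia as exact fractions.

CN(III) from CN(II)=96: (23·96)/(10 + 0.13·96) = 27600/281 ≈ 98.221
S = 1000/(27600/281) − 10 = 25/138 in ≈ 0.181 in
Ia = 0.2·(25/138) = 5/138 in ≈ 0.036 in

S = 25/138 in ≈ 0.181 in; Ia = 5/138 in ≈ 0.036 in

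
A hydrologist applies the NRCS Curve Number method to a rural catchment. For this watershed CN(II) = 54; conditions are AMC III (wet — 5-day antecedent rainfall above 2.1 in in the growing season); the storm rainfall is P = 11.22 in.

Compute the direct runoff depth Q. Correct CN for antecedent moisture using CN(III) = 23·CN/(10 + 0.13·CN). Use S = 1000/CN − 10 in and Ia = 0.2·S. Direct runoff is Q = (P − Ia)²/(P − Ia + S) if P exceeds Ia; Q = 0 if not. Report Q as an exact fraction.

Q = 200137609/25848450 in ≈ 7.743 in

CN(III) from CN(II)=54: (23·54)/(10 + 0.13·54) = 2700/37 ≈ 72.973
S = 1000/(2700/37) − 10 = 100/27 in ≈ 3.704 in
Ia = 0.2S: 0.2·3.704 = 0.741 in (exactly 20/27)
Excess rainfall: 11.220 − 0.741 = 10.479 in; P > Ia so Q > 0
Q = (14147/1350)²/((14147/1350) + 100/27) = (200137609/1822500)/(19147/1350) = 200137609/25848450 in ≈ 7.743 in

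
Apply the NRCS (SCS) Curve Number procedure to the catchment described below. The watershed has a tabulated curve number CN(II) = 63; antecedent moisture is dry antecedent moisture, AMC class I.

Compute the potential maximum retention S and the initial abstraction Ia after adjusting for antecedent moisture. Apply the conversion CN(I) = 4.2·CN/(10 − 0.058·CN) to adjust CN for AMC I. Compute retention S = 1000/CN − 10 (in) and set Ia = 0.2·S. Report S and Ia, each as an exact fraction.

Adjust CN=63 to AMC I: 4.2·63/(10 − 0.058·63) → (1323/5) ÷ (3173/500) = 132300/3173 ≈ 41.696
Max retention: S = 1000/(132300/3173) − 10 = 18500/1323 in (≈ 13.983 in)
Initial abstraction Ia = S/5 = (18500/1323)/5 = 3700/1323 ≈ 2.797 in

S = 18500/1323 in ≈ 13.983 in; Ia = 3700/1323 in ≈ 2.797 in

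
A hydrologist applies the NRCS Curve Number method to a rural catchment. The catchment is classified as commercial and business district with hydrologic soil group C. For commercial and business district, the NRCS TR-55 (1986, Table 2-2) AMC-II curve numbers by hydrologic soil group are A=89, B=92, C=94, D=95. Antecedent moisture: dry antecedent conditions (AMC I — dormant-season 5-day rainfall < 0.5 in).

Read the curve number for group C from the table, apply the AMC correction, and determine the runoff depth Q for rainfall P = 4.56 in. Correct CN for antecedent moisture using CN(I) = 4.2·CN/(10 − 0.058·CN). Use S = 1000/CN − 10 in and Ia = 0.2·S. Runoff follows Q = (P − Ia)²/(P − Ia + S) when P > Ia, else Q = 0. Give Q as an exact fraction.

Q = 612710018/195368425 in ≈ 3.136 in

NRCS table: commercial and business district, soil group C → CN(II) = 94
Dry (AMC I): CN(I) = 4.2·94/(10 − 0.058·94) = (1974/5)/(1137/250) = 32900/379 ≈ 86.807
S = 1000/(32900/379) − 10 = 500/329 in ≈ 1.520 in
Ia = 0.2·(500/329) = 100/329 in ≈ 0.304 in
P − Ia = 4.560 − 0.304 = 35006/8225 ≈ 4.256 in (> 0, runoff occurs)
Runoff Q = (P−Ia)²/(P−Ia+S) = (4.256)²/(4.256+1.520) = 612710018/195368425 ≈ 3.136 in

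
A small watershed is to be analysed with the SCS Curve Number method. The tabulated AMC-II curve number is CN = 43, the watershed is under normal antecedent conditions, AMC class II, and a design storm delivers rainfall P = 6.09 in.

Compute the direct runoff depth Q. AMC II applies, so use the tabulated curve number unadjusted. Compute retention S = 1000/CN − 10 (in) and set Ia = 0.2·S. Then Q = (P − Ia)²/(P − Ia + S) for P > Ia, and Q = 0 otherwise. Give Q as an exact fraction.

Q = 72885123/102894700 in ≈ 0.708 in

AMC II — tabulated CN = 43 applies directly.
Max retention: S = 1000/43 − 10 = 570/43 in (≈ 13.256 in)
Ia = 0.2·(570/43) = 114/43 in ≈ 2.651 in
Since P=6.090 > Ia=2.651: effective rainfall P−Ia = 14787/4300 in
Runoff Q = (P−Ia)²/(P−Ia+S) = (3.439)²/(3.439+13.256) = 72885123/102894700 ≈ 0.708 in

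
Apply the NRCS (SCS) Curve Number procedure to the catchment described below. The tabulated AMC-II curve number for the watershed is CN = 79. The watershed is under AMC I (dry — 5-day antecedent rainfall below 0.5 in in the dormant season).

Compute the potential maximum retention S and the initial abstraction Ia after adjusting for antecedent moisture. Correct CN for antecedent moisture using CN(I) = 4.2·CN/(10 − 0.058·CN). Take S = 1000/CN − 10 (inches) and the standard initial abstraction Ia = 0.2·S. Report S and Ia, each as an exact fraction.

S = 500/79 in ≈ 6.329 in; Ia = 100/79 in ≈ 1.266 in

CN(I) from CN(II)=79: (4.2·79)/(10 − 0.058·79) = 7900/129 ≈ 61.240
S = 1000/(7900/129) − 10 = 500/79 in ≈ 6.329 in
Ia = 0.2·(500/79) = 100/79 in ≈ 1.266 in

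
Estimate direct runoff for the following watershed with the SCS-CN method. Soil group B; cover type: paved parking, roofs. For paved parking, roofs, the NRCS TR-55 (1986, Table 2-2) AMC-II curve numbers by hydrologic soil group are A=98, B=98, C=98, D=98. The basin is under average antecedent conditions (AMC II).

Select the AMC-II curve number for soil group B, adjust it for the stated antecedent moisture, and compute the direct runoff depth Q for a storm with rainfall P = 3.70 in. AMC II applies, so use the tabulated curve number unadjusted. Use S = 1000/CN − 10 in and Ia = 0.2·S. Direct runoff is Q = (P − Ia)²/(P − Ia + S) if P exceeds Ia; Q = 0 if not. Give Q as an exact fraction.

NRCS table: paved parking, roofs, soil group B → CN(II) = 98
CN(II) = 98; AMC II needs no correction.
Max retention: S = 1000/98 − 10 = 10/49 in (≈ 0.204 in)
Ia = 0.2·(10/49) = 2/49 in ≈ 0.041 in
P − Ia = 3.700 − 0.041 = 1793/490 ≈ 3.659 in (> 0, runoff occurs)
Q: (1793/490)² ÷ (1893/490) = 3214849/927570 in (≈ 3.466 in)

Q = 3214849/927570 in ≈ 3.466 in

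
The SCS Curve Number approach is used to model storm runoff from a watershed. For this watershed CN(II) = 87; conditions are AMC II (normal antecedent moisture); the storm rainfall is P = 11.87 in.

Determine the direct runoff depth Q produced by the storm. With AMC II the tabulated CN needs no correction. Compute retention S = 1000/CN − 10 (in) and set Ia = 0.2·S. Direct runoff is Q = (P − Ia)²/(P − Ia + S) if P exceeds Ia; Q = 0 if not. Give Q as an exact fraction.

Q = 10134247561/988920300 in ≈ 10.248 in

Average conditions: CN = 87 (no AMC adjustment).
Retention S: 1000/CN − 10 with CN=87.000 → S = 130/87 ≈ 1.494 in
Initial abstraction Ia = S/5 = (130/87)/5 = 26/87 ≈ 0.299 in
Since P=11.870 > Ia=0.299: effective rainfall P−Ia = 100669/8700 in
Q: (100669/8700)² ÷ (113669/8700) = 10134247561/988920300 in (≈ 10.248 in)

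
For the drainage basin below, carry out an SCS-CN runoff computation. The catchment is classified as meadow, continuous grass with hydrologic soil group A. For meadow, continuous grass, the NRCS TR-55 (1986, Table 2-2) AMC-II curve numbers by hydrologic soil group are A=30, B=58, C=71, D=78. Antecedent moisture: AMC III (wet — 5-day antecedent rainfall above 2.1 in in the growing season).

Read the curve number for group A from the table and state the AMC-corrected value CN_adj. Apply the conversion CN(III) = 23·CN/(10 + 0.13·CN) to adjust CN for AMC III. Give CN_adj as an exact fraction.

CN_adj = 6900/139 ≈ 49.640

NRCS table: meadow, continuous grass, soil group A → CN(II) = 30
Wet (AMC III): CN(III) = 23·30/(10 + 0.13·30) = 690/(139/10) = 6900/139 ≈ 49.640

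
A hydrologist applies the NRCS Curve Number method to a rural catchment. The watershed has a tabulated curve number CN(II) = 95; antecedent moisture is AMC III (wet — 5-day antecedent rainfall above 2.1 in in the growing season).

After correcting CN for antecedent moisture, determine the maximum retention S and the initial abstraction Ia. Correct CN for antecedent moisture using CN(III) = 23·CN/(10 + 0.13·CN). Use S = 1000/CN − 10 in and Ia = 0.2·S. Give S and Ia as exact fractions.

CN(III) from CN(II)=95: (23·95)/(10 + 0.13·95) = 43700/447 ≈ 97.763
Retention S: 1000/CN − 10 with CN=97.763 → S = 100/437 ≈ 0.229 in
Ia = 0.2S: 0.2·0.229 = 0.046 in (exactly 20/437)

S = 100/437 in ≈ 0.229 in; Ia = 20/437 in ≈ 0.046 in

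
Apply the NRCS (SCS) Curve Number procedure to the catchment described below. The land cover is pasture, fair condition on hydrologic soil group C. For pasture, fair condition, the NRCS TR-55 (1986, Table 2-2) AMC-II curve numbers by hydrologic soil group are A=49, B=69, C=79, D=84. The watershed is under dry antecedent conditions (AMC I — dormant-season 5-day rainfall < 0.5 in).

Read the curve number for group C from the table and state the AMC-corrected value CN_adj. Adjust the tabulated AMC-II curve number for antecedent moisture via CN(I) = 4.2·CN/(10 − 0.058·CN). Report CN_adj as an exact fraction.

NRCS table: pasture, fair condition, soil group C → CN(II) = 79
CN(I) from CN(II)=79: (4.2·79)/(10 − 0.058·79) = 7900/129 ≈ 61.240

CN_adj = 7900/129 ≈ 61.240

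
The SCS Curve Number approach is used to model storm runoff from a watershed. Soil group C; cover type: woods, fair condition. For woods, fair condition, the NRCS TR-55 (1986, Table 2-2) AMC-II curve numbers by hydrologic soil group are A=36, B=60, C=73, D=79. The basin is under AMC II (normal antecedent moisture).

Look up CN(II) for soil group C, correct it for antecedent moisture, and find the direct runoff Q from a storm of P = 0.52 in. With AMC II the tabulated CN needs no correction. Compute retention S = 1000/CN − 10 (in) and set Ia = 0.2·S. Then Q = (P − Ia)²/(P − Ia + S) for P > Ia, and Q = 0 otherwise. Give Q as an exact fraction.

Q = 0 in ≈ 0.000 in

NRCS table: woods, fair condition, soil group C → CN(II) = 73
CN(II) = 73; AMC II needs no correction.
S = 1000/73 − 10 = 270/73 in ≈ 3.699 in
Ia = 0.2S: 0.2·3.699 = 0.740 in (exactly 54/73)
P = 0.520 ≤ Ia = 0.740 in: entire storm abstracted, Q = 0.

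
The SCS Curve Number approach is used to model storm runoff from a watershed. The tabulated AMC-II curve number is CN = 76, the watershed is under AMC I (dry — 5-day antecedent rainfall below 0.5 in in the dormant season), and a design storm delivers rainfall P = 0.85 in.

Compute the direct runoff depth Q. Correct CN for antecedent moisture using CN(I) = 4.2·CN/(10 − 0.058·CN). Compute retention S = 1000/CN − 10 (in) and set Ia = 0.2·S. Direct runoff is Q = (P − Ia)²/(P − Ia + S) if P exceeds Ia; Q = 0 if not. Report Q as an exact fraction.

Dry (AMC I): CN(I) = 4.2·76/(10 − 0.058·76) = (1596/5)/(699/125) = 13300/233 ≈ 57.082
S = 1000/(13300/233) − 10 = 1000/133 in ≈ 7.519 in
Ia = 0.2·(1000/133) = 200/133 in ≈ 1.504 in
P = 0.850 ≤ Ia = 1.504 in: entire storm abstracted, Q = 0.

Q = 0 in ≈ 0.000 in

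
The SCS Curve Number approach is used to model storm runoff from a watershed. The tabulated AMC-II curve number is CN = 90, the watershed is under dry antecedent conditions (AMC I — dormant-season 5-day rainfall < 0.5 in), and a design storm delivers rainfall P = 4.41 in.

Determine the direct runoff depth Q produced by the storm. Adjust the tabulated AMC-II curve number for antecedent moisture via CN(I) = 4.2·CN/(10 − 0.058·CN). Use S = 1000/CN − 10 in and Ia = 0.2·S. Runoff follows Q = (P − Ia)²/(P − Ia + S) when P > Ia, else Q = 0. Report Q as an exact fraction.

Q = 5380075801/2331296100 in ≈ 2.308 in

Dry (AMC I): CN(I) = 4.2·90/(10 − 0.058·90) = 378/(239/50) = 18900/239 ≈ 79.079
Retention S: 1000/CN − 10 with CN=79.079 → S = 500/189 ≈ 2.646 in
Ia = 0.2·(500/189) = 100/189 in ≈ 0.529 in
Excess rainfall: 4.410 − 0.529 = 3.881 in; P > Ia so Q > 0
Runoff Q = (P−Ia)²/(P−Ia+S) = (3.881)²/(3.881+2.646) = 5380075801/2331296100 ≈ 2.308 in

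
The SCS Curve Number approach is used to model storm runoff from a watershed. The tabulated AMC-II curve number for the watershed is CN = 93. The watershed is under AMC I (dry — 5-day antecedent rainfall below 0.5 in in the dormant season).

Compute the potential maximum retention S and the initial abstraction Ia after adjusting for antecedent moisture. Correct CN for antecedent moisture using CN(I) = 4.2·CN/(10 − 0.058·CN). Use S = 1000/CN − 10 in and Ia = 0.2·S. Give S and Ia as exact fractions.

S = 500/279 in ≈ 1.792 in; Ia = 100/279 in ≈ 0.358 in

Dry (AMC I): CN(I) = 4.2·93/(10 − 0.058·93) = (1953/5)/(2303/500) = 27900/329 ≈ 84.802
Retention S: 1000/CN − 10 with CN=84.802 → S = 500/279 ≈ 1.792 in
Initial abstraction Ia = S/5 = (500/279)/5 = 100/279 ≈ 0.358 in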